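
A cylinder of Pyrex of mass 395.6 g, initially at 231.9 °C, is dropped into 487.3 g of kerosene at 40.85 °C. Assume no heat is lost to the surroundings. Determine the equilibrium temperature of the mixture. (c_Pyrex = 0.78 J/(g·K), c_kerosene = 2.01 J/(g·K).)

Heat lost by the Pyrex equals heat gained by the kerosene:
395.6*0.78*(231.9 − T) = 487.3*2.01*(T − 40.85)
308.57(231.9 − T) = 979.47(T − 40.85)
1288 T = 111568  ⇒  T ≈ 86.62 °C

T_f ≈ 86.6 °C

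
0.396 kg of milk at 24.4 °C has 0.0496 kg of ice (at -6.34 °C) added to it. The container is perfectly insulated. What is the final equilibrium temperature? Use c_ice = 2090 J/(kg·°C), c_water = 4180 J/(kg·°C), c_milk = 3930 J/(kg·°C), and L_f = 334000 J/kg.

T_f ≈ 11.8 °C

Conservation of energy gives ΣQ = 0:
ice -6.34→0 °C: 0.0496×2090×6.34 = 657.23; fusion: m_ice L_f = 0.0496×334000 = 16566; meltwater 0→T: 0.0496×4180×T = 207.33 T; milk: 1556.3(T − 24.4)
1763.6 T = 37973 − 17224 = 20750
T ≈ 11.77 °C. Since T > 0 °C, the all-ice-melts assumption holds.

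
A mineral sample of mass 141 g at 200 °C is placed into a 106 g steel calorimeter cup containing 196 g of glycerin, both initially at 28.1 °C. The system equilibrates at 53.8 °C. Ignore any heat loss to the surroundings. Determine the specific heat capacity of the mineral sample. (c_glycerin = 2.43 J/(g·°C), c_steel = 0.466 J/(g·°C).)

c ≈ 0.655 J/(g·°C)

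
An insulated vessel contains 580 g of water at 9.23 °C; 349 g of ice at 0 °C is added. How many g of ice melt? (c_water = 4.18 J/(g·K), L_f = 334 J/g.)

m_melted ≈ 67 g

Heat available from the water dropping to 0 °C: 580×4.18×9.23 = 22377 J.
Fully melting the ice requires m_ice L_f = 349×334 = 116566 J.
22377 J < 116566 J, so only part of the ice melts and the system sits at 0 °C.
m_melt = 22377 / L_f = 67 g.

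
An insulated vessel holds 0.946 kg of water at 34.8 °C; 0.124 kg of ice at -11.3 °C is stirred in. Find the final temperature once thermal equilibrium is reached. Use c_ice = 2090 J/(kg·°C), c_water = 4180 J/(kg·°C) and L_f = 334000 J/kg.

T_f ≈ 20.9 °C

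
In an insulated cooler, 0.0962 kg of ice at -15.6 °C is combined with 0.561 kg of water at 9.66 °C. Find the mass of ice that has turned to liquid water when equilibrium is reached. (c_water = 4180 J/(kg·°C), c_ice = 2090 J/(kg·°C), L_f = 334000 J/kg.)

m_melted ≈ 0.0584 kg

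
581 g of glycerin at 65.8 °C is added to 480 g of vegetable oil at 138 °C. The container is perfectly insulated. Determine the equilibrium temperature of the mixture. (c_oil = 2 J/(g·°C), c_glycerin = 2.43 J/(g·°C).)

Let T be the final temperature. ΣQ_i = 0:
480×2×(T − 138) + 581×2.43×(T − 65.8) = 0
960(T − 138) + 1411.8(T − 65.8) = 0
2371.8 T = 225378
T = 225378 / 2371.8 = 95 °C

T_f ≈ 95.0 °C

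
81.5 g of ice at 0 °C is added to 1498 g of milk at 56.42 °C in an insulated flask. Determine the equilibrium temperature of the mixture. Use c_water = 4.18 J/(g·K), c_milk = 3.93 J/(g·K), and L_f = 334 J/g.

T_f ≈ 49.0 °C

Net heat exchanged in the isolated system is zero:
fusion: m_ice L_f = 81.5×334 = 27221; warm the meltwater: 340.67 T; milk: 5887.1(T − 56.42)
6227.8 T = 332152 − 27221 = 304931
T ≈ 48.96 °C. Since T > 0 °C, the all-ice-melts assumption holds.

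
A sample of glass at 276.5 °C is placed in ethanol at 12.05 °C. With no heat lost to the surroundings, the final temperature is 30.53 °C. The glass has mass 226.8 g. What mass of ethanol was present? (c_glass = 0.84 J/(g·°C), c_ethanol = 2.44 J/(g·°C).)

m ≈ 1040 g

Net heat exchanged in the isolated system is zero:
226.8×0.84×(30.53 − 276.5) + m×2.44×(30.53 − 12.05) = 0
45.09 m = 46860
m = 46860/45.09 ≈ 1039 g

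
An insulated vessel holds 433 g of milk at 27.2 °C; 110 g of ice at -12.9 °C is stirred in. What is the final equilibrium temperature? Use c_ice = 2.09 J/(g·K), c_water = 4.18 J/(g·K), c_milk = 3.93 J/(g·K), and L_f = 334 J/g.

T_f ≈ 3.0 °C

Energy conservation, ΣQ = 0:
ice -12.9→0 °C: 110·2.09·12.9 = 2965.7
  melt ice: 110·334 = 36740
  warm the meltwater: 459.8 T
  milk: 1701.7(T − 27.2)
2161.5 T = 46286 − 39706 = 6580.3
T ≈ 3.04 °C. Since T > 0 °C, the all-ice-melts assumption holds.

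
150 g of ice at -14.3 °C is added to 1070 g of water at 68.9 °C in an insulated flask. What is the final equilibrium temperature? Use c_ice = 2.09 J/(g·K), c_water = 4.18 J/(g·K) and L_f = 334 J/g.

Setting the total heat transfer to zero:
warm ice to 0 °C: 150·2.09·(0 − (-14.3)) = 4483.1
  melt ice: 150·334 = 50100
  warm the meltwater: 627 T
  water cools: 1070·4.18·(T − 68.9) = 4472.6(T − 68.9)
5099.6 T = 308162 − 54583 = 253579
T ≈ 49.73 °C — above 0 °C, consistent with complete melting.

T_f ≈ 49.7 °C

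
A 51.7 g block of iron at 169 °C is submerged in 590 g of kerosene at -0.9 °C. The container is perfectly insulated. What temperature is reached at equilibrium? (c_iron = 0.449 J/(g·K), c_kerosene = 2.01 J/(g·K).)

T_f ≈ 2.4 °C

Let T be the final temperature. ΣQ_i = 0:
51.7×0.449×(T − 169) + 590×2.01×(T − (-0.9)) = 0
23.21(T − 169) + 1185.9(T − (-0.9)) = 0
(23.21 + 1185.9) T = 23.21×169 + 1185.9×(-0.9)
T ≈ 2.36 °C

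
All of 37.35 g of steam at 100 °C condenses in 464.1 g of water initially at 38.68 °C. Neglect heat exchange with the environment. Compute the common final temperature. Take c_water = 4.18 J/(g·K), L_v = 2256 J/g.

Sum of m c ΔT and latent-heat terms is zero:
steam→water at 100 °C releases m L_v = 37.35·2256 = 84262
  condensed water 100 °C→T: 156.12(T − 100)
  water warms: 464.1·4.18·(T − 38.68) = 1939.9(T − 38.68)
2096.1 T = 84262 + 15612 + 75037 = 174911
T ≈ 83.45 °C — below 100 °C, confirming all the steam condensed.

T_f ≈ 83.4 °C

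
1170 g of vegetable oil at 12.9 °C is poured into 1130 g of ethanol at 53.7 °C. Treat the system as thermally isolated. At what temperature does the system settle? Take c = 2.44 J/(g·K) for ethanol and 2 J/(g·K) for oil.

T_f ≈ 35.0 °C

Set heat shed by the hot body equal to heat absorbed by the cold body:
1130×2.44×(53.7 − T) = 1170×2×(T − 12.9)
2757.2(53.7 − T) = 2340(T − 12.9)
5097.2 T = 178248  ⇒  T ≈ 34.97 °C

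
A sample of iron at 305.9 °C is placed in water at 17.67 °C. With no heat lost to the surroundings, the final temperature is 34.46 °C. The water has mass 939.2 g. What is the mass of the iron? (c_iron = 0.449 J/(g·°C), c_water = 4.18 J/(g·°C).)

m ≈ 541 g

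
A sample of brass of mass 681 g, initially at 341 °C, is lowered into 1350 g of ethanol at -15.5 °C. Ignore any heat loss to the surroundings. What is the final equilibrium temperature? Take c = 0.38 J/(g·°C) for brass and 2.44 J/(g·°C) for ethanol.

|Q_brass| = |Q_ethanol|:
681×0.38×(341 − T) = 1350×2.44×(T − (-15.5))
258.78(341 − T) = 3294(T − (-15.5))
3552.8 T = 37187  ⇒  T ≈ 10.47 °C

T_f ≈ 10.5 °C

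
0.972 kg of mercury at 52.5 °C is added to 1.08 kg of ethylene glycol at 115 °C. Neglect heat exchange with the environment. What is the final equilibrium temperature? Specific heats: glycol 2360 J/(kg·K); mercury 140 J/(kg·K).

Heat lost by the glycol equals heat gained by the mercury:
1.08*2360*(115 − T) = 0.972*140*(T − 52.5)
2548.8(115 − T) = 136.08(T − 52.5)
2684.9 T = 300256  ⇒  T ≈ 111.83 °C

T_f ≈ 111.8 °C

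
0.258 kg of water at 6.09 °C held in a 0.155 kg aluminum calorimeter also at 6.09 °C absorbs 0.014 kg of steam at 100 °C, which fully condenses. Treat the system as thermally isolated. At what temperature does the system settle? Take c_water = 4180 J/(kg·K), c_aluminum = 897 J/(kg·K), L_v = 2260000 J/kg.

Setting the total heat transfer to zero:
latent heat released on condensation: 0.014×2260000 = 31640; condensate cools 100→T: 0.014×4180×(T − 100) = 58.52(T − 100); water warms: 0.258×4180×(T − 6.09) = 1078.4(T − 6.09); aluminum cup: 0.155×897×(T − 6.09) = 139.03(T − 6.09)
1276 T = 31640 + 5852 + 7414.4 = 44906
T ≈ 35.19 °C (< 100 °C, so full condensation is consistent).

T_f ≈ 35.2 °C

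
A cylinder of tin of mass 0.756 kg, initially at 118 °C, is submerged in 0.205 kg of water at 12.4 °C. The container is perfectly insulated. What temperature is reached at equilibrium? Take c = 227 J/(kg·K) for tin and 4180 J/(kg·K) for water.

T_f ≈ 30.0 °C

Energy conservation, ΣQ = 0:
0.756·227·(T − 118) + 0.205·4180·(T − 12.4) = 0
(171.61 + 856.9) T = 171.61·118 + 856.9·12.4
T = 30876/1028.5 ≈ 30.02 °C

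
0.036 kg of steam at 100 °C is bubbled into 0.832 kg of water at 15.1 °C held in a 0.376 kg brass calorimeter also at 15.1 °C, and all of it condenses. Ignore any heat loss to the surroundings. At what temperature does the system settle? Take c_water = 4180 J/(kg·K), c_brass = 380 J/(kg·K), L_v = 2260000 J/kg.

T_f ≈ 40.1 °C

Energy conservation, ΣQ = 0:
steam→water at 100 °C releases m L_v = 0.036·2260000 = 81360; condensate cools 100→T: 0.036·4180·(T − 100) = 150.48(T − 100); water warms: 0.832·4180·(T − 15.1) = 3477.8(T − 15.1); cup: 142.88(T − 15.1)
3771.1 T = 81360 + 15048 + 54672 = 151080
T ≈ 40.06 °C — below 100 °C, confirming all the steam condensed.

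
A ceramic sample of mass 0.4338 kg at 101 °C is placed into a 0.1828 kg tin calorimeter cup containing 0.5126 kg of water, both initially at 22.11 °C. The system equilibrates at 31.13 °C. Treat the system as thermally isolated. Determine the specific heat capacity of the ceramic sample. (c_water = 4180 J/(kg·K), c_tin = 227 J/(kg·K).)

c ≈ 650 J/(kg·K)

Conservation of energy gives ΣQ = 0:
0.4338×c×(31.13 − 101) + 0.5126×4180×(31.13 − 22.11) + 0.1828×227×(31.13 − 22.11) = 0
-30.31 c = -19701
c = -19701/-30.31 ≈ 650 J/(kg·K)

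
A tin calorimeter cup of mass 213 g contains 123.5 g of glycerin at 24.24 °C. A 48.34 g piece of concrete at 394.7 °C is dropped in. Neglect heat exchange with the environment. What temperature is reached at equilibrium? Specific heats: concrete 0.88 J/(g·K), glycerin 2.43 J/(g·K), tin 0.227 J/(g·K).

T_f ≈ 64.5 °C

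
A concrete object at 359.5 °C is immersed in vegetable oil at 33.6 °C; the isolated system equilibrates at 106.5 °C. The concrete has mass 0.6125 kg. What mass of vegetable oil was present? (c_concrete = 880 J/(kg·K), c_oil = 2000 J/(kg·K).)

m ≈ 0.935 kg

|Q_concrete| = |Q_oil|:
0.6125·880·(359.5 − 106.5) = m·2000·(106.5 − 33.6)
145800 m = 136367  ⇒  m ≈ 0.9353 kg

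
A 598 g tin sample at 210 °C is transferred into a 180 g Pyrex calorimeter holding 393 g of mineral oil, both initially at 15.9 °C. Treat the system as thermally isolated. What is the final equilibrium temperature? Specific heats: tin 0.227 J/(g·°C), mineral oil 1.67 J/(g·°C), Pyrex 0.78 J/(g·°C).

T_f ≈ 44.2 °C

T_f = Σ m_i c_i T_i / Σ m_i c_i:
T_f = (135.75*210 + 656.31*15.9 + 140.4*15.9) / (135.75 + 656.31 + 140.4)
    = 41174 / 932.46 ≈ 44.16 °C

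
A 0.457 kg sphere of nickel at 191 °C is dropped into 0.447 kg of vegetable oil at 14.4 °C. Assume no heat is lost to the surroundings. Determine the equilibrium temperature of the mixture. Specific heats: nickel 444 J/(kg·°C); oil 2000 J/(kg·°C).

Heat lost by the nickel equals heat gained by the oil:
0.457×444×(191 − T) = 0.447×2000×(T − 14.4)
202.91(191 − T) = 894(T − 14.4)
1096.9 T = 51629  ⇒  T ≈ 47.07 °C

T_f ≈ 47.1 °C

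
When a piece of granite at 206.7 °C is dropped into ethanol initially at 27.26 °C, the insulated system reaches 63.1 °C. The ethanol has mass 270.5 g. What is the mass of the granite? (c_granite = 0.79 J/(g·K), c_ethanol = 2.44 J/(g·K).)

m ≈ 209 g

|Q_granite| = |Q_ethanol|:
m×0.79×(206.7 − 63.1) = 270.5×2.44×(63.1 − 27.26)
113.44 m = 23655  ⇒  m ≈ 208.5 g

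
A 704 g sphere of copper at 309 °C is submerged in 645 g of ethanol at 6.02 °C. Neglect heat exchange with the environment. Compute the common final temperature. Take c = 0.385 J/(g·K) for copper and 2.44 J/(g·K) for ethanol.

T_f ≈ 50.5 °C

Let T be the final temperature. ΣQ_i = 0:
704×0.385×(T − 309) + 645×2.44×(T − 6.02) = 0
271.04(T − 309) + 1573.8(T − 6.02) = 0
(271.04 + 1573.8) T = 271.04×309 + 1573.8×6.02
T = 93226 / 1844.8 = 50.5 °C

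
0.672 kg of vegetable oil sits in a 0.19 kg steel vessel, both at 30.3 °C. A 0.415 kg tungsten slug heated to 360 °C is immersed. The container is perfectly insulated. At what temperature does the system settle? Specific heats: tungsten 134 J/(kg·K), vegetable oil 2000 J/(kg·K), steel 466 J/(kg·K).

Heat gained plus heat lost sum to zero:
0.415·134·(T − 360) + 0.672·2000·(T − 30.3) + 0.19·466·(T − 30.3) = 0
55.61(T − 360) + 1344(T − 30.3) + 88.54(T − 30.3) = 0
1488.2 T = 63426
T ≈ 42.62 °C

T_f ≈ 42.6 °C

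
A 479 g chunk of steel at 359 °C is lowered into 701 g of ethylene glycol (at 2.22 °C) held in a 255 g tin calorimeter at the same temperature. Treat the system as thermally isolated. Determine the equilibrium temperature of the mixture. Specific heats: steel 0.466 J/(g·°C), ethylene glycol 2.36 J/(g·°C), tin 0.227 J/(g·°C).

Let T be the final temperature. ΣQ_i = 0:
479*0.466*(T − 359) + 701*2.36*(T − 2.22) + 255*0.227*(T − 2.22) = 0
223.21(T − 359) + 1654.4(T − 2.22) + 57.89(T − 2.22) = 0
(223.21 + 1654.4 + 57.89) T = 223.21*359 + 1654.4*2.22 + 57.89*2.22
T ≈ 43.37 °C

T_f ≈ 43.4 °C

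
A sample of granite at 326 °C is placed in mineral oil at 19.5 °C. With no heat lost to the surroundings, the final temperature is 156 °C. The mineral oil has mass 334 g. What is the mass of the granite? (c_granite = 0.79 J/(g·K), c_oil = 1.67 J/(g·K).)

Heat lost by the granite = heat gained by the oil:
m×0.79×(326 − 156) = 334×1.67×(156 − 19.5)
134.3 m = 76137  ⇒  m ≈ 566.9 g

m ≈ 567 g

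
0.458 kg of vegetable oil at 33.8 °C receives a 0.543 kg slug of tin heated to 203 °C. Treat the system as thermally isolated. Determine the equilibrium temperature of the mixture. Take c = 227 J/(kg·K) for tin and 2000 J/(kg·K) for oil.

T_f ≈ 53.9 °C

Conservation of energy gives ΣQ = 0:
0.543*227*(T − 203) + 0.458*2000*(T − 33.8) = 0
1039.3 T = 55983
T = 55983/1039.3 ≈ 53.87 °C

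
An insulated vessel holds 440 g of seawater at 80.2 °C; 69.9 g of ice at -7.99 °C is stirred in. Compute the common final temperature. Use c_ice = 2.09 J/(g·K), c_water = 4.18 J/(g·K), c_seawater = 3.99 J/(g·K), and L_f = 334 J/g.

Heat gained plus heat lost sum to zero:
ice -7.99→0 °C: 69.9×2.09×7.99 = 1167.3
  fusion: m_ice L_f = 69.9×334 = 23347
  meltwater 0→T: 69.9×4.18×T = 292.18 T
  seawater: 1755.6(T − 80.2)
2047.8 T = 140799 − 24514 = 116285
T ≈ 56.79 °C — above 0 °C, consistent with complete melting.

T_f ≈ 56.8 °C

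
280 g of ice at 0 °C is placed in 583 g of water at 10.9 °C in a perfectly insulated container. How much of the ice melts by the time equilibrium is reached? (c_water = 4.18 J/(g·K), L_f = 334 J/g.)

m_melted ≈ 79.5 g

Heat available from the water dropping to 0 °C: 583·4.18·10.9 = 26563 J.
To melt every bit of ice: 280·334 = 93520 J.
26563 J < 93520 J, so only part of the ice melts and the system sits at 0 °C.
m_melted·334 = 26563  ⇒  m_melted ≈ 79.53 g.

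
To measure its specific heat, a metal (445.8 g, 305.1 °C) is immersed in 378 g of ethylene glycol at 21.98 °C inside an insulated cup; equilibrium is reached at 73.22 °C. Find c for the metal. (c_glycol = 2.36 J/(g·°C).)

Energy conservation, ΣQ = 0:
445.8×c×(73.22 − 305.1) + 378×2.36×(73.22 − 21.98) = 0
-103372 c = -45710
c = -45710/-103372 ≈ 0.4422 J/(g·°C)

c ≈ 0.442 J/(g·°C)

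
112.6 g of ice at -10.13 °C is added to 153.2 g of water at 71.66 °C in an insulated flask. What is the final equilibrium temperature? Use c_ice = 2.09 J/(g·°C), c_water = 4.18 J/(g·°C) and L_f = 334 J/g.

Taking heat into each body as positive, Σ m c ΔT = 0:
ice -10.13→0 °C: 112.6·2.09·10.13 = 2383.9
  fusion: m_ice L_f = 112.6·334 = 37608
  warm the meltwater: 470.67 T
  water cools: 153.2·4.18·(T − 71.66) = 640.38(T − 71.66)
1111 T = 45889 − 39992 = 5897
T ≈ 5.31 °C — above 0 °C, consistent with complete melting.

T_f ≈ 5.3 °C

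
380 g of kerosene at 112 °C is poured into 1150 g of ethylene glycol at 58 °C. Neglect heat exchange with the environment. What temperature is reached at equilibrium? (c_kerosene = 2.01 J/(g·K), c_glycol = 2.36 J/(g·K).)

With ΣQ=0 the equilibrium temperature is the m·c-weighted mean:
T_f = (763.8×112 + 2714×58) / (763.8 + 2714)
    = 242958 / 3477.8 ≈ 69.86 °C

T_f ≈ 69.9 °C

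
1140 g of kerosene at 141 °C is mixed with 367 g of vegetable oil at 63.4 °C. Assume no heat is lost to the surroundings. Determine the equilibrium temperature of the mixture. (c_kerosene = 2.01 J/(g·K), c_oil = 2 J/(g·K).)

T_f ≈ 122.2 °C

Setting the total heat transfer to zero:
1140*2.01*(T − 141) + 367*2*(T − 63.4) = 0
2291.4(T − 141) + 734(T − 63.4) = 0
3025.4 T = 369623
T = 369623 / 3025.4 = 122 °C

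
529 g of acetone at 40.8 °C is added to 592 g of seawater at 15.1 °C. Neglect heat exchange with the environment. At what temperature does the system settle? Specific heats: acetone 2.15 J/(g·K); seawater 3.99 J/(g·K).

T_f ≈ 23.5 °C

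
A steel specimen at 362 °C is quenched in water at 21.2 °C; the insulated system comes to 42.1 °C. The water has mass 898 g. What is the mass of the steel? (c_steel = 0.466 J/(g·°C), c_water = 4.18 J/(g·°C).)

|Q_steel| = |Q_water|:
m·0.466·(362 − 42.1) = 898·4.18·(42.1 − 21.2)
149.07 m = 78451  ⇒  m ≈ 526.3 g

m ≈ 526 g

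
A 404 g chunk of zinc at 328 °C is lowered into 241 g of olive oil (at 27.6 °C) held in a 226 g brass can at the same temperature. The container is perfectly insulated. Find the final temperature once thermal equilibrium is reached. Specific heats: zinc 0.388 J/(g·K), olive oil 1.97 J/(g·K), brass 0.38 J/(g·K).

Conservation of energy gives ΣQ = 0:
404×0.388×(T − 328) + 241×1.97×(T − 27.6) + 226×0.38×(T − 27.6) = 0
156.75(T − 328) + 474.77(T − 27.6) + 85.88(T − 27.6) = 0
(156.75 + 474.77 + 85.88) T = 156.75×328 + 474.77×27.6 + 85.88×27.6
T = 66889/717.4 ≈ 93.24 °C

T_f ≈ 93.2 °C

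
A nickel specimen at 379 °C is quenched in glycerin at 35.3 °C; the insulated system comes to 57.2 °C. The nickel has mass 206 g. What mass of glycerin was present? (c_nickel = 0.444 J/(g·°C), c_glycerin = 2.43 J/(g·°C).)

m ≈ 553 g

Let T be the final temperature. ΣQ_i = 0:
206·0.444·(57.2 − 379) + m·2.43·(57.2 − 35.3) = 0
53.22 m = 29433
m = 29433/53.22 ≈ 553.1 g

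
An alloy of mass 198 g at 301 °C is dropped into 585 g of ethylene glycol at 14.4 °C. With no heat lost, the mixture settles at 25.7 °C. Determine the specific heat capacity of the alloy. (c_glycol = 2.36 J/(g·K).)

c ≈ 0.286 J/(g·K)

m_s c (T_s − T_f) = m_glycol c_glycol (T_f − T_0):
198×c×(301 − 25.7) = 585×2.36×(25.7 − 14.4)
54509 c = 15601  ⇒  c ≈ 0.2862 J/(g·K)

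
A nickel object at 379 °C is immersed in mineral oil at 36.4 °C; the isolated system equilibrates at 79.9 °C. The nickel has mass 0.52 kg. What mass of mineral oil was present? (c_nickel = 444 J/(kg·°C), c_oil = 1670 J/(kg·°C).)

m ≈ 0.951 kg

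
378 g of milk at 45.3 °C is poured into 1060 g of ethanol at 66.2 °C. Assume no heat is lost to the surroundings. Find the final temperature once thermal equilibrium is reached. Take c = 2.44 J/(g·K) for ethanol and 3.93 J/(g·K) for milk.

T_f ≈ 58.6 °C

T_f is the heat-capacity-weighted average of the initial temperatures:
T_f = (2586.4*66.2 + 1485.5*45.3) / (2586.4 + 1485.5)
    = 238515 / 4071.9 ≈ 58.58 °C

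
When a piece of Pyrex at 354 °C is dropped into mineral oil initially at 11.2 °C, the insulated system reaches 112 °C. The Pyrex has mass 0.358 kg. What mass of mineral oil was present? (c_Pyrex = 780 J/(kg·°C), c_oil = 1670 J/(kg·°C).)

m ≈ 0.401 kg

Let T be the final temperature. ΣQ_i = 0:
0.358×780×(112 − 354) + m×1670×(112 − 11.2) = 0
168336 m = 67576
m = 67576/168336 ≈ 0.4014 kg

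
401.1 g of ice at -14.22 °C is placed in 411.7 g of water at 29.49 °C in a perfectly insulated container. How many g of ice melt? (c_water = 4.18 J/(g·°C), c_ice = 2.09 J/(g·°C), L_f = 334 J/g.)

Heat available from the water dropping to 0 °C: 411.7×4.18×29.49 = 50750 J.
Warming the ice to 0 °C takes 401.1×2.09×14.22 = 11921 J, leaving 38829 J for melting.
Fully melting the ice requires m_ice L_f = 401.1×334 = 133967 J.
Since 38829 < 133967 J, not all the ice melts; equilibrium is at 0 °C.
Mass melted = 38829/334 ≈ 116.3 g.

m_melted ≈ 116 g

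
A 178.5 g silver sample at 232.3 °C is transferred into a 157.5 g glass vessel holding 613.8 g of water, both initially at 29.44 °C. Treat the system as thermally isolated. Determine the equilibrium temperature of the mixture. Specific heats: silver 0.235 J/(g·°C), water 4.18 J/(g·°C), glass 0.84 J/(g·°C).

T_f ≈ 32.5 °C

With ΣQ=0 the equilibrium temperature is the m·c-weighted mean:
T_f = (41.95*232.3 + 2565.7*29.44 + 132.3*29.44) / (41.95 + 2565.7 + 132.3)
    = 89173 / 2739.9 ≈ 32.55 °C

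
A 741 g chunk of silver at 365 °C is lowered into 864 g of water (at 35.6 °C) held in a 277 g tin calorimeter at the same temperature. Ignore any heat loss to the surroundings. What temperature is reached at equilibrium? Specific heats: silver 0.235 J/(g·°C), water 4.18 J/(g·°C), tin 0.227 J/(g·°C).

Energy conservation, ΣQ = 0:
741×0.235×(T − 365) + 864×4.18×(T − 35.6) + 277×0.227×(T − 35.6) = 0
174.13(T − 365) + 3611.5(T − 35.6) + 62.88(T − 35.6) = 0
(174.13 + 3611.5 + 62.88) T = 174.13×365 + 3611.5×35.6 + 62.88×35.6
T = 194368/3848.5 ≈ 50.50 °C

T_f ≈ 50.5 °C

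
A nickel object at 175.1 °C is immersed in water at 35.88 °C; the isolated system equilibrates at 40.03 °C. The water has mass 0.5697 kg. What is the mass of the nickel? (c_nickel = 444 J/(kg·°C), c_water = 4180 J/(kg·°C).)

Heat gained plus heat lost sum to zero:
m·444·(40.03 − 175.1) + 0.5697·4180·(40.03 − 35.88) = 0
-59971 m = -9882.6
m = -9882.6/-59971 ≈ 0.1648 kg

m ≈ 0.165 kg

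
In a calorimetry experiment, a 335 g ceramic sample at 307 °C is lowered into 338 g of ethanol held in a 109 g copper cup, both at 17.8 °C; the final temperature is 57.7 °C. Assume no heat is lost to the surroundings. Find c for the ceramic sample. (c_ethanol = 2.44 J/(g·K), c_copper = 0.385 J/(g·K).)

c ≈ 0.414 J/(g·K)

Energy conservation, ΣQ = 0:
335×c×(57.7 − 307) + 338×2.44×(57.7 − 17.8) + 109×0.385×(57.7 − 17.8) = 0
-83516 c = -34581
c = -34581/-83516 ≈ 0.4141 J/(g·K)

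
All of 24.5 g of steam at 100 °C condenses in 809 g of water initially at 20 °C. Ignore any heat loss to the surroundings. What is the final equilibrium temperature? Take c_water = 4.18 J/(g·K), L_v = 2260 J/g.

Net heat exchanged in the isolated system is zero:
condense steam: −24.5·2260 = −55370
  condensed water 100 °C→T: 102.41(T − 100)
  water warms: 809·4.18·(T − 20) = 3381.6(T − 20)
3484 T = 55370 + 10241 + 67632 = 133243
T ≈ 38.24 °C — below 100 °C, confirming all the steam condensed.

T_f ≈ 38.2 °C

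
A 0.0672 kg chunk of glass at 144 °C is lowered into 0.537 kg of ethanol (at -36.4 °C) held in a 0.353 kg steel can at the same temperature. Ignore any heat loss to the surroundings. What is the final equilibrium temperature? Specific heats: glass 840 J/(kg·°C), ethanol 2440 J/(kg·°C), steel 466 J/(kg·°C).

T_f ≈ -29.7 °C

Let T be the final temperature. ΣQ_i = 0:
0.0672*840*(T − 144) + 0.537*2440*(T − (-36.4)) + 0.353*466*(T − (-36.4)) = 0
56.45(T − 144) + 1310.3(T − (-36.4)) + 164.5(T − (-36.4)) = 0
1531.2 T = -45553
T = -45553 / 1531.2 = -29.7 °C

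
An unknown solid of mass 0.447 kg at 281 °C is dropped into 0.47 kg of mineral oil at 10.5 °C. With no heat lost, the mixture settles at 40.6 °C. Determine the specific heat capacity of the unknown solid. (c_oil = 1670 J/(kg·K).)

Heat lost by the unknown solid = heat gained by the oil:
0.447×c×(281 − 40.6) = 0.47×1670×(40.6 − 10.5)
107.46 c = 23625  ⇒  c ≈ 219.9 J/(kg·K)

c ≈ 220 J/(kg·K)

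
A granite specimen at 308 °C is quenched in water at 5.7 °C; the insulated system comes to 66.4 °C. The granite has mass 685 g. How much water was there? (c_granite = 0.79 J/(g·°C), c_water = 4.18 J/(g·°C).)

Setting the total heat transfer to zero:
685·0.79·(66.4 − 308) + m·4.18·(66.4 − 5.7) = 0
253.73 m = 130742
m = 130742/253.73 ≈ 515.3 g

m ≈ 515 g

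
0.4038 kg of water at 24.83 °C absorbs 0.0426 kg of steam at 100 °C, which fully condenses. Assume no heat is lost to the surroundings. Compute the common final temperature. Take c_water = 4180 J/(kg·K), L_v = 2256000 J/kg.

Heat gained plus heat lost sum to zero:
condense steam: −0.0426·2256000 = −96106; condensate cools 100→T: 0.0426·4180·(T − 100) = 178.07(T − 100); water warms: 0.4038·4180·(T − 24.83) = 1687.9(T − 24.83)
1866 T = 96106 + 17807 + 41910 = 155823
T ≈ 83.51 °C — below 100 °C, confirming all the steam condensed.

T_f ≈ 83.5 °C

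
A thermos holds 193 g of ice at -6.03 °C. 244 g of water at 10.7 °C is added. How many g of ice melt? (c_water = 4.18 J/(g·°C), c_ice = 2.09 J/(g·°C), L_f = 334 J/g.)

m_melted ≈ 25.4 g

Heat available from the water dropping to 0 °C: 244×4.18×10.7 = 10913 J.
Of that, 193×2.09×6.03 = 2432.3 J goes to bring the ice to 0 °C, leaving 8480.8 J.
Fully melting the ice requires m_ice L_f = 193×334 = 64462 J.
That's not enough to melt it all — equilibrium is at 0 °C with ice remaining.
m_melted×334 = 8480.8  ⇒  m_melted ≈ 25.39 g.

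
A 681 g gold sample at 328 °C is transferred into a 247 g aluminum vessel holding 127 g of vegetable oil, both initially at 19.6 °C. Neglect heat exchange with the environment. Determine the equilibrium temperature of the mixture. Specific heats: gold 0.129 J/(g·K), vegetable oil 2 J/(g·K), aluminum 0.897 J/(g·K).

Net heat exchanged in the isolated system is zero:
681×0.129×(T − 328) + 127×2×(T − 19.6) + 247×0.897×(T − 19.6) = 0
563.41 T = 38135
T ≈ 67.69 °C

T_f ≈ 67.7 °C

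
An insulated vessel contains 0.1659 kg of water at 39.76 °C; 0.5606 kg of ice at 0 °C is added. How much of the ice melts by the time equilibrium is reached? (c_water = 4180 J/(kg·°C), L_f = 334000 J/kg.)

m_melted ≈ 0.0826 kg

Cooling the water to 0 °C releases 0.1659·4180·39.76 = 27572 J.
Melting all 0.5606 kg of ice would need 0.5606·334000 = 187240 J.
Since 27572 < 187240 J, not all the ice melts; equilibrium is at 0 °C.
m_melted·334000 = 27572  ⇒  m_melted ≈ 0.08255 kg.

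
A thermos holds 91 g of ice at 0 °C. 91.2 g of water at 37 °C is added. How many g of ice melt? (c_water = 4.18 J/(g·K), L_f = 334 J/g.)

Heat available from the water dropping to 0 °C: 91.2·4.18·37 = 14105 J.
To melt every bit of ice: 91·334 = 30394 J.
That's not enough to melt it all — equilibrium is at 0 °C with ice remaining.
Mass melted = 14105/334 ≈ 42.23 g.

m_melted ≈ 42.2 g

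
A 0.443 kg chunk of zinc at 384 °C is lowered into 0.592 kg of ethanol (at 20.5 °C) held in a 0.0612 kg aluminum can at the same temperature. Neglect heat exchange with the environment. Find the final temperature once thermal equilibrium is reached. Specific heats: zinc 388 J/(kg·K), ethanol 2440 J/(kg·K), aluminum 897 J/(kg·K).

T_f ≈ 57.9 °C

Let T be the final temperature. ΣQ_i = 0:
0.443×388×(T − 384) + 0.592×2440×(T − 20.5) + 0.0612×897×(T − 20.5) = 0
(171.88 + 1444.5 + 54.9) T = 171.88×384 + 1444.5×20.5 + 54.9×20.5
T = 96741/1671.3 ≈ 57.88 °C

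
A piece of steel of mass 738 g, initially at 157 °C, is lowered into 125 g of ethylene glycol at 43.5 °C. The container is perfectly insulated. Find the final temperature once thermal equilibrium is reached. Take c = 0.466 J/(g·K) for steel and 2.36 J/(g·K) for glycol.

T_f ≈ 104.6 °C

T_f = Σ m_i c_i T_i / Σ m_i c_i:
T_f = (343.91·157 + 295·43.5) / (343.91 + 295)
    = 66826 / 638.91 ≈ 104.59 °C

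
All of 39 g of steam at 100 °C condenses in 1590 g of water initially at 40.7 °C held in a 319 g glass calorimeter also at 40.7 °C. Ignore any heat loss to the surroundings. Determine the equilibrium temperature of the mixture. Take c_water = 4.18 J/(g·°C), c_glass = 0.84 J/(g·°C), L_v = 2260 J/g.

T_f ≈ 54.5 °C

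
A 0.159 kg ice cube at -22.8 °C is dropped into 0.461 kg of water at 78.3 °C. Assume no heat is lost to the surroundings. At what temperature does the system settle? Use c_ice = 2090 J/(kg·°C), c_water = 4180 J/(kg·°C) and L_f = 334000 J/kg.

T_f ≈ 34.8 °C

Taking heat into each body as positive, Σ m c ΔT = 0:
warm ice to 0 °C: 0.159×2090×(0 − (-22.8)) = 7576.7
  fusion: m_ice L_f = 0.159×334000 = 53106
  warm the meltwater: 664.62 T
  water: 1927(T − 78.3)
2591.6 T = 150883 − 60683 = 90200
T ≈ 34.80 °C (positive, so assuming full melt was valid).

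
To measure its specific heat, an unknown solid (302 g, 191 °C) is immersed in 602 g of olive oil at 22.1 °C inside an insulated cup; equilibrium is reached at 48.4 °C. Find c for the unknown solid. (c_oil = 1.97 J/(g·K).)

c ≈ 0.724 J/(g·K)

m_s c (T_s − T_f) = m_oil c_oil (T_f − T_0):
302·c·(191 − 48.4) = 602·1.97·(48.4 − 22.1)
43065 c = 31190  ⇒  c ≈ 0.7243 J/(g·K)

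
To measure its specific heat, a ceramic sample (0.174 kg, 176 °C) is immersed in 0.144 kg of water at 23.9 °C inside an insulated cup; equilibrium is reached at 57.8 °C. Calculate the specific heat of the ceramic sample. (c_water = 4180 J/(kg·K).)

c ≈ 992 J/(kg·K)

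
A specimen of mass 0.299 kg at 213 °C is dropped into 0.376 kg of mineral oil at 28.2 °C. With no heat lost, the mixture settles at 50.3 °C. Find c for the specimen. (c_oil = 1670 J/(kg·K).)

Taking heat into each body as positive, Σ m c ΔT = 0:
0.299·c·(50.3 − 213) + 0.376·1670·(50.3 − 28.2) = 0
-48.65 c = -13877
c = -13877/-48.65 ≈ 285.3 J/(kg·K)

c ≈ 285 J/(kg·K)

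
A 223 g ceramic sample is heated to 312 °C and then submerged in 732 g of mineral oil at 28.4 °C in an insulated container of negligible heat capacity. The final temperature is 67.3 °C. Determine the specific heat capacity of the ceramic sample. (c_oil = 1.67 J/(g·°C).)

Taking heat into each body as positive, Σ m c ΔT = 0:
223·c·(67.3 − 312) + 732·1.67·(67.3 − 28.4) = 0
-54568 c = -47553
c = -47553/-54568 ≈ 0.8714 J/(g·°C)

c ≈ 0.871 J/(g·°C)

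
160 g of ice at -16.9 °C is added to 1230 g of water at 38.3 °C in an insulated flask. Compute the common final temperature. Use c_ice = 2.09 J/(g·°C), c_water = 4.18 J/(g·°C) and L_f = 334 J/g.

T_f ≈ 23.7 °C

Net heat exchanged in the isolated system is zero:
warm ice to 0 °C: 160×2.09×(0 − (-16.9)) = 5651.4
  latent heat to melt: 160×334 = 53440
  warm the meltwater: 668.8 T
  water cools: 1230×4.18×(T − 38.3) = 5141.4(T − 38.3)
5810.2 T = 196916 − 59091 = 137824
T ≈ 23.72 °C. Since T > 0 °C, the all-ice-melts assumption holds.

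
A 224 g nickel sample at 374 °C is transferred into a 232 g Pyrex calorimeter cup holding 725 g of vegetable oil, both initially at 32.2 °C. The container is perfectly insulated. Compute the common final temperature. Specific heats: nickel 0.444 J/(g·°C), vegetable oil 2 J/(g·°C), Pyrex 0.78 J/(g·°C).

T_f is the heat-capacity-weighted average of the initial temperatures:
T_f = (99.46*374 + 1450*32.2 + 180.96*32.2) / (99.46 + 1450 + 180.96)
    = 89713 / 1730.4 ≈ 51.85 °C

T_f ≈ 51.8 °C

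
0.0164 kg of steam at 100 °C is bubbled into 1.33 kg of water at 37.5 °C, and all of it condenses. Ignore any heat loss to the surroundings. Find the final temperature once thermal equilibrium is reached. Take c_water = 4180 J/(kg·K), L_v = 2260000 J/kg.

T_f ≈ 44.8 °C

Setting the total heat transfer to zero:
steam→water at 100 °C releases m L_v = 0.0164×2260000 = 37064
  condensed water 100 °C→T: 68.55(T − 100)
  water warms: 1.33×4180×(T − 37.5) = 5559.4(T − 37.5)
5628 T = 37064 + 6855.2 + 208478 = 252397
T ≈ 44.85 °C (< 100 °C, so full condensation is consistent).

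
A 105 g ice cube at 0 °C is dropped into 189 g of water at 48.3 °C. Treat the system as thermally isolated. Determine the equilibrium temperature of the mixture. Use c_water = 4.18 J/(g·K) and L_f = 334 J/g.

Heat gained plus heat lost sum to zero:
melt ice: 105·334 = 35070
  meltwater 0→T: 105·4.18·T = 438.9 T
  water: 790.02(T − 48.3)
1228.9 T = 38158 − 35070 = 3088
T ≈ 2.51 °C. Since T > 0 °C, the all-ice-melts assumption holds.

T_f ≈ 2.5 °C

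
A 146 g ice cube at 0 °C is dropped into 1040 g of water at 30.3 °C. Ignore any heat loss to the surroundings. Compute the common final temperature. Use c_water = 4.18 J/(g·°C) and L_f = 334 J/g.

T_f ≈ 16.7 °C

Sum of m c ΔT and latent-heat terms is zero:
fusion: m_ice L_f = 146×334 = 48764; warm the meltwater: 610.28 T; water cools: 1040×4.18×(T − 30.3) = 4347.2(T − 30.3)
4957.5 T = 131720 − 48764 = 82956
T ≈ 16.73 °C (positive, so assuming full melt was valid).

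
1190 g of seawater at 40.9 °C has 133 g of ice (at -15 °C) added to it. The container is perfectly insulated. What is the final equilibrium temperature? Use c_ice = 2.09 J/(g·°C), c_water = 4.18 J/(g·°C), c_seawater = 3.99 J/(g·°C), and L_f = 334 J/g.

T_f ≈ 27.5 °C

Setting the total heat transfer to zero:
warm ice to 0 °C: 133×2.09×(0 − (-15)) = 4169.5; latent heat to melt: 133×334 = 44422; warm the meltwater: 555.94 T; seawater: 4748.1(T − 40.9)
5304 T = 194197 − 48592 = 145606
T ≈ 27.45 °C — above 0 °C, consistent with complete melting.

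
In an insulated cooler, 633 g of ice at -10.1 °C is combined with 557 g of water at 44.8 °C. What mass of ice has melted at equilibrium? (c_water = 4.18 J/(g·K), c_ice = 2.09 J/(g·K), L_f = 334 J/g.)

Water can give up m c ΔT = 557×4.18×44.8 = 104306 J before reaching 0 °C.
Of that, 633×2.09×10.1 = 13362 J goes to bring the ice to 0 °C, leaving 90944 J.
To melt every bit of ice: 633×334 = 211422 J.
90944 J < 211422 J, so only part of the ice melts and the system sits at 0 °C.
m_melt = 90944 / L_f = 272.3 g.

m_melted ≈ 272 g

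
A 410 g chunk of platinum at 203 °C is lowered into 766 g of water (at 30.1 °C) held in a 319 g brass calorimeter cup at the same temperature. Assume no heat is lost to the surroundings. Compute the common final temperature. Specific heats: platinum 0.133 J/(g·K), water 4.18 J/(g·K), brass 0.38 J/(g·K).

T_f ≈ 32.9 °C

Net heat exchanged in the isolated system is zero:
410*0.133*(T − 203) + 766*4.18*(T − 30.1) + 319*0.38*(T − 30.1) = 0
3377.6 T = 111095
T ≈ 32.89 °C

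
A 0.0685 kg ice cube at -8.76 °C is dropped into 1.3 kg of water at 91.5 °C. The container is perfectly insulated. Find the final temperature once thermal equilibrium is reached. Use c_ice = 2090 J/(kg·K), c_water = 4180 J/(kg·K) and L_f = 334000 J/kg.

T_f ≈ 82.7 °C

Let T be the final temperature. ΣQ_i = 0:
warm ice to 0 °C: 0.0685×2090×(0 − (-8.76)) = 1254.1; melt ice: 0.0685×334000 = 22879; warm the meltwater: 286.33 T; water cools: 1.3×4180×(T − 91.5) = 5434(T − 91.5)
5720.3 T = 497211 − 24133 = 473078
T ≈ 82.70 °C (positive, so assuming full melt was valid).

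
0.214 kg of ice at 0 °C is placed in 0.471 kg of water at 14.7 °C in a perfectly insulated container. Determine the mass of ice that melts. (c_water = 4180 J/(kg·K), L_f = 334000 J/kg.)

Water can give up m c ΔT = 0.471×4180×14.7 = 28941 J before reaching 0 °C.
To melt every bit of ice: 0.214×334000 = 71476 J.
Since 28941 < 71476 J, not all the ice melts; equilibrium is at 0 °C.
m_melted×334000 = 28941  ⇒  m_melted ≈ 0.08665 kg.

m_melted ≈ 0.0866 kg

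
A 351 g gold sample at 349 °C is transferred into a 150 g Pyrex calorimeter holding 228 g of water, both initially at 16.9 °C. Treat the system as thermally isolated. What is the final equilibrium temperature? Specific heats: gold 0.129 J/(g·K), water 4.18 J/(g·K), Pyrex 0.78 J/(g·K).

T_f ≈ 30.4 °C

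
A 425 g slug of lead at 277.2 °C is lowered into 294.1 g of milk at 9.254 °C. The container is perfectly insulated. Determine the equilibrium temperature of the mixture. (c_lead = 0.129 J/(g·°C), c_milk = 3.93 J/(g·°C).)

T_f ≈ 21.4 °C

With ΣQ=0 the equilibrium temperature is the m·c-weighted mean:
T_f = (54.83×277.2 + 1155.8×9.254) / (54.83 + 1155.8)
    = 25893 / 1210.6 ≈ 21.39 °C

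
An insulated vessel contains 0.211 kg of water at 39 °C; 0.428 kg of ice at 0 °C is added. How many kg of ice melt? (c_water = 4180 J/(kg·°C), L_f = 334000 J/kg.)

m_melted ≈ 0.103 kg

Water can give up m c ΔT = 0.211·4180·39 = 34397 J before reaching 0 °C.
Fully melting the ice requires m_ice L_f = 0.428·334000 = 142952 J.
34397 J < 142952 J, so only part of the ice melts and the system sits at 0 °C.
m_melted·334000 = 34397  ⇒  m_melted ≈ 0.103 kg.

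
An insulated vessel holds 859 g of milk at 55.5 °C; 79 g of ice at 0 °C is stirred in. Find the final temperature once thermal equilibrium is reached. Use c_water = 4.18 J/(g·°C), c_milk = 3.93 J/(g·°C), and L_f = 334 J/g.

T_f ≈ 43.4 °C

Energy conservation, ΣQ = 0:
melt ice: 79×334 = 26386; meltwater 0→T: 79×4.18×T = 330.22 T; milk cools: 859×3.93×(T − 55.5) = 3375.9(T − 55.5)
3706.1 T = 187361 − 26386 = 160975
T ≈ 43.44 °C — above 0 °C, consistent with complete melting.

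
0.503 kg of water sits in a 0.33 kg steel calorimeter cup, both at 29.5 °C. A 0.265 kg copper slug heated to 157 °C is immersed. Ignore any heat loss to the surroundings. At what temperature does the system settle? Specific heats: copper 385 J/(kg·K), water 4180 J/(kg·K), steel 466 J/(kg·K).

T_f ≈ 35.0 °C

Let T be the final temperature. ΣQ_i = 0:
0.265*385*(T − 157) + 0.503*4180*(T − 29.5) + 0.33*466*(T − 29.5) = 0
(102.03 + 2102.5 + 153.78) T = 102.03*157 + 2102.5*29.5 + 153.78*29.5
T ≈ 35.02 °C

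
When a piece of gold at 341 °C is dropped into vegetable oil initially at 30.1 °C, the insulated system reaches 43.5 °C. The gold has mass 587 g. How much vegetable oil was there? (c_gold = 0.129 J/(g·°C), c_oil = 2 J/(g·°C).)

m ≈ 841 g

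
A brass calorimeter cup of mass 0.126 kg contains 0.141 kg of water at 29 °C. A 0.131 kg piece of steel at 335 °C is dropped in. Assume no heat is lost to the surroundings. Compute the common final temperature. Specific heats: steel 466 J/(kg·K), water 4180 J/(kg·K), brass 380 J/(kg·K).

T_f ≈ 55.8 °C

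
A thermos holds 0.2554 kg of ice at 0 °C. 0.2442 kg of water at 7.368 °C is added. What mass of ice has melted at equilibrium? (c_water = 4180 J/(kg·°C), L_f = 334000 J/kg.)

Cooling the water to 0 °C releases 0.2442×4180×7.368 = 7520.9 J.
Melting all 0.2554 kg of ice would need 0.2554×334000 = 85304 J.
7520.9 J < 85304 J, so only part of the ice melts and the system sits at 0 °C.
m_melt = 7520.9 / L_f = 0.02252 kg.

m_melted ≈ 0.0225 kg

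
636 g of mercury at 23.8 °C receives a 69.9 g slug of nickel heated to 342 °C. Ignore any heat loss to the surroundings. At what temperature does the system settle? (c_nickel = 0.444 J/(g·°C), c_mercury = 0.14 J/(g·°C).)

Taking heat into each body as positive, Σ m c ΔT = 0:
69.9·0.444·(T − 342) + 636·0.14·(T − 23.8) = 0
31.04(T − 342) + 89.04(T − 23.8) = 0
120.08 T = 12733
T = 12733 / 120.08 = 106 °C

T_f ≈ 106.0 °C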